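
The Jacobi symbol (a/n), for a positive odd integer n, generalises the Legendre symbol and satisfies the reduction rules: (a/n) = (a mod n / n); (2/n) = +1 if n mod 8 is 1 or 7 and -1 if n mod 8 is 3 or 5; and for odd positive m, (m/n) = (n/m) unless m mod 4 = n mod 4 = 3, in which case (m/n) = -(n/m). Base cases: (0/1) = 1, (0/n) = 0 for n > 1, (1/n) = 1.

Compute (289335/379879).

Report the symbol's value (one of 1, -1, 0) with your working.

flip (289335/379879) -> (379879/289335): both odd, 289335 mod 4 = 3, 379879 mod 4 = 3, so the flip contributes -1; sign now -1
(379879/289335): 379879 mod 289335 = 90544, so (379879/289335) = (90544/289335)
factor out 2^4: 90544 = 2^4·5659; with 289335 mod 8 = 7, (2/289335) = +1; sign now -1; continue with (5659/289335)
flip (5659/289335) -> (289335/5659): both odd, 5659 mod 4 = 3, 289335 mod 4 = 3, so the flip contributes -1; sign now +1
(289335/5659): 289335 mod 5659 = 726, so (289335/5659) = (726/5659)
factor out 2^1: 726 = 2^1·363; with 5659 mod 8 = 3, (2/5659) = -1; sign now -1; continue with (363/5659)
flip (363/5659) -> (5659/363): both odd, 363 mod 4 = 3, 5659 mod 4 = 3, so the flip contributes -1; sign now +1
(5659/363): 5659 mod 363 = 214, so (5659/363) = (214/363)
factor out 2^1: 214 = 2^1·107; with 363 mod 8 = 3, (2/363) = -1; sign now -1; continue with (107/363)
flip (107/363) -> (363/107): both odd, 107 mod 4 = 3, 363 mod 4 = 3, so the flip contributes -1; sign now +1
(363/107): 363 mod 107 = 42, so (363/107) = (42/107)
factor out 2^1: 42 = 2^1·21; with 107 mod 8 = 3, (2/107) = -1; sign now -1; continue with (21/107)
flip (21/107) -> (107/21): both odd, 21 mod 4 = 1, 107 mod 4 = 3, so the flip contributes +1; sign now -1
(107/21): 107 mod 21 = 2, so (107/21) = (2/21)
factor out 2^1: 2 = 2^1·1; with 21 mod 8 = 5, (2/21) = -1; sign now +1; continue with (1/21)
reached (1/21) = 1, so the symbol is +1

1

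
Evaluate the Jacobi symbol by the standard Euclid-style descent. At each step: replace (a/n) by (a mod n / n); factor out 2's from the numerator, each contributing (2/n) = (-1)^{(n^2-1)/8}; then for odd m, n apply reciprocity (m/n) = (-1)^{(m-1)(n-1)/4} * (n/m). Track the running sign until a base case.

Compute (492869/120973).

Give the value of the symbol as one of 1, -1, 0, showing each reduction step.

(492869/120973): 492869 mod 120973 = 8977, so (492869/120973) = (8977/120973)
flip (8977/120973) -> (120973/8977): both odd, 8977 mod 4 = 1, 120973 mod 4 = 1, so the flip contributes +1; sign now +1
(120973/8977): 120973 mod 8977 = 4272, so (120973/8977) = (4272/8977)
factor out 2^4: 4272 = 2^4·267; with 8977 mod 8 = 1, (2/8977) = +1; sign now +1; continue with (267/8977)
flip (267/8977) -> (8977/267): both odd, 267 mod 4 = 3, 8977 mod 4 = 1, so the flip contributes +1; sign now +1
(8977/267): 8977 mod 267 = 166, so (8977/267) = (166/267)
factor out 2^1: 166 = 2^1·83; with 267 mod 8 = 3, (2/267) = -1; sign now -1; continue with (83/267)
flip (83/267) -> (267/83): both odd, 83 mod 4 = 3, 267 mod 4 = 3, so the flip contributes -1; sign now +1
(267/83): 267 mod 83 = 18, so (267/83) = (18/83)
factor out 2^1: 18 = 2^1·9; with 83 mod 8 = 3, (2/83) = -1; sign now -1; continue with (9/83)
flip (9/83) -> (83/9): both odd, 9 mod 4 = 1, 83 mod 4 = 3, so the flip contributes +1; sign now -1
(83/9): 83 mod 9 = 2, so (83/9) = (2/9)
factor out 2^1: 2 = 2^1·1; with 9 mod 8 = 1, (2/9) = +1; sign now -1; continue with (1/9)
reached (1/9) = 1, so the symbol is -1

-1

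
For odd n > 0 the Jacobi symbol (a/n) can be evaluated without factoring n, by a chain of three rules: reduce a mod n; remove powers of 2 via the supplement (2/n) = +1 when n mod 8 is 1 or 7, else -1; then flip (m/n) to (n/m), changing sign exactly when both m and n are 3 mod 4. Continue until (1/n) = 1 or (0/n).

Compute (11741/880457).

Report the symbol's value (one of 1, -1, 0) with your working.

reciprocity: (11741/880457) = +1·(880457/11741) since 11741 mod 4 = 1, 880457 mod 4 = 1; sign now +1
(880457/11741) = (11623/11741)   [reduce mod 11741]
reciprocity: (11623/11741) = +1·(11741/11623) since 11623 mod 4 = 3, 11741 mod 4 = 1; sign now +1
(11741/11623) = (118/11623)   [reduce mod 11623]
118 = 2^1·59; (2/11623) = +1 since 11623 mod 8 = 7, so (118/11623) = (+1)^1·(59/11623); sign now +1
reciprocity: (59/11623) = -1·(11623/59) since 59 mod 4 = 3, 11623 mod 4 = 3; sign now -1
(11623/59) = (0/59)   [reduce mod 59]
(0/59) = 0   [gcd(a, n) > 1]; final value = 0

0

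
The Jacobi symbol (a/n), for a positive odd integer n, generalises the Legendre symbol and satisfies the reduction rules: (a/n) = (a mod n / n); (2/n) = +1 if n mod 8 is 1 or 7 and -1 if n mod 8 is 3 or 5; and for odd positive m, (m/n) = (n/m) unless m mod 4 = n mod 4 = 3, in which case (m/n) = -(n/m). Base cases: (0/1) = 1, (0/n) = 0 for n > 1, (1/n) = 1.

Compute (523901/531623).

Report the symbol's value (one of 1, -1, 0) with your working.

reciprocity: (523901/531623) = +1·(531623/523901) since 523901 mod 4 = 1, 531623 mod 4 = 3; sign now +1
(531623/523901) = (7722/523901)   [reduce mod 523901]
7722 = 2^1·3861; (2/523901) = -1 since 523901 mod 8 = 5, so (7722/523901) = (-1)^1·(3861/523901); sign now -1
reciprocity: (3861/523901) = +1·(523901/3861) since 3861 mod 4 = 1, 523901 mod 4 = 1; sign now -1
(523901/3861) = (2666/3861)   [reduce mod 3861]
2666 = 2^1·1333; (2/3861) = -1 since 3861 mod 8 = 5, so (2666/3861) = (-1)^1·(1333/3861); sign now +1
reciprocity: (1333/3861) = +1·(3861/1333) since 1333 mod 4 = 1, 3861 mod 4 = 1; sign now +1
(3861/1333) = (1195/1333)   [reduce mod 1333]
reciprocity: (1195/1333) = +1·(1333/1195) since 1195 mod 4 = 3, 1333 mod 4 = 1; sign now +1
(1333/1195) = (138/1195)   [reduce mod 1195]
138 = 2^1·69; (2/1195) = -1 since 1195 mod 8 = 3, so (138/1195) = (-1)^1·(69/1195); sign now -1
reciprocity: (69/1195) = +1·(1195/69) since 69 mod 4 = 1, 1195 mod 4 = 3; sign now -1
(1195/69) = (22/69)   [reduce mod 69]
22 = 2^1·11; (2/69) = -1 since 69 mod 8 = 5, so (22/69) = (-1)^1·(11/69); sign now +1
reciprocity: (11/69) = +1·(69/11) since 11 mod 4 = 3, 69 mod 4 = 1; sign now +1
(69/11) = (3/11)   [reduce mod 11]
reciprocity: (3/11) = -1·(11/3) since 3 mod 4 = 3, 11 mod 4 = 3; sign now -1
(11/3) = (2/3)   [reduce mod 3]
2 = 2^1·1; (2/3) = -1 since 3 mod 8 = 3, so (2/3) = (-1)^1·(1/3); sign now +1
(1/3) = 1; final value = sign = +1

1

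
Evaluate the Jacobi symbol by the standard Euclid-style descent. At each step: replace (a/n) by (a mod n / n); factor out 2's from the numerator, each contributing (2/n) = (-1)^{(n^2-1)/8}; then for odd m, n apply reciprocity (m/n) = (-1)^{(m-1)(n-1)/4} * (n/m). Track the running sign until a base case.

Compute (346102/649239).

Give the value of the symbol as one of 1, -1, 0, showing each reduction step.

346102 = 2^1·173051; (2/649239) = +1 since 649239 mod 8 = 7, so (346102/649239) = (+1)^1·(173051/649239); sign now +1
reciprocity: (173051/649239) = -1·(649239/173051) since 173051 mod 4 = 3, 649239 mod 4 = 3; sign now -1
(649239/173051) = (130086/173051)   [reduce mod 173051]
130086 = 2^1·65043; (2/173051) = -1 since 173051 mod 8 = 3, so (130086/173051) = (-1)^1·(65043/173051); sign now +1
reciprocity: (65043/173051) = -1·(173051/65043) since 65043 mod 4 = 3, 173051 mod 4 = 3; sign now -1
(173051/65043) = (42965/65043)   [reduce mod 65043]
reciprocity: (42965/65043) = +1·(65043/42965) since 42965 mod 4 = 1, 65043 mod 4 = 3; sign now -1
(65043/42965) = (22078/42965)   [reduce mod 42965]
22078 = 2^1·11039; (2/42965) = -1 since 42965 mod 8 = 5, so (22078/42965) = (-1)^1·(11039/42965); sign now +1
reciprocity: (11039/42965) = +1·(42965/11039) since 11039 mod 4 = 3, 42965 mod 4 = 1; sign now +1
(42965/11039) = (9848/11039)   [reduce mod 11039]
9848 = 2^3·1231; (2/11039) = +1 since 11039 mod 8 = 7, so (9848/11039) = (+1)^3·(1231/11039); sign now +1
reciprocity: (1231/11039) = -1·(11039/1231) since 1231 mod 4 = 3, 11039 mod 4 = 3; sign now -1
(11039/1231) = (1191/1231)   [reduce mod 1231]
reciprocity: (1191/1231) = -1·(1231/1191) since 1191 mod 4 = 3, 1231 mod 4 = 3; sign now +1
(1231/1191) = (40/1191)   [reduce mod 1191]
40 = 2^3·5; (2/1191) = +1 since 1191 mod 8 = 7, so (40/1191) = (+1)^3·(5/1191); sign now +1
reciprocity: (5/1191) = +1·(1191/5) since 5 mod 4 = 1, 1191 mod 4 = 3; sign now +1
(1191/5) = (1/5)   [reduce mod 5]
(1/5) = 1; final value = sign = +1

1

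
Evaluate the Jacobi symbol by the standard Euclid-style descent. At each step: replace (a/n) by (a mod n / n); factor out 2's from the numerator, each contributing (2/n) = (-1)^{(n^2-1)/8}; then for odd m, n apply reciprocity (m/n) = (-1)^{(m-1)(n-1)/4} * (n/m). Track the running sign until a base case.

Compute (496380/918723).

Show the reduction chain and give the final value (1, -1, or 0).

factor out 2^2: 496380 = 2^2·124095; with 918723 mod 8 = 3, (2/918723) = -1; sign now +1; continue with (124095/918723)
flip (124095/918723) -> (918723/124095): both odd, 124095 mod 4 = 3, 918723 mod 4 = 3, so the flip contributes -1; sign now -1
(918723/124095): 918723 mod 124095 = 50058, so (918723/124095) = (50058/124095)
factor out 2^1: 50058 = 2^1·25029; with 124095 mod 8 = 7, (2/124095) = +1; sign now -1; continue with (25029/124095)
flip (25029/124095) -> (124095/25029): both odd, 25029 mod 4 = 1, 124095 mod 4 = 3, so the flip contributes +1; sign now -1
(124095/25029): 124095 mod 25029 = 23979, so (124095/25029) = (23979/25029)
flip (23979/25029) -> (25029/23979): both odd, 23979 mod 4 = 3, 25029 mod 4 = 1, so the flip contributes +1; sign now -1
(25029/23979): 25029 mod 23979 = 1050, so (25029/23979) = (1050/23979)
factor out 2^1: 1050 = 2^1·525; with 23979 mod 8 = 3, (2/23979) = -1; sign now +1; continue with (525/23979)
flip (525/23979) -> (23979/525): both odd, 525 mod 4 = 1, 23979 mod 4 = 3, so the flip contributes +1; sign now +1
(23979/525): 23979 mod 525 = 354, so (23979/525) = (354/525)
factor out 2^1: 354 = 2^1·177; with 525 mod 8 = 5, (2/525) = -1; sign now -1; continue with (177/525)
flip (177/525) -> (525/177): both odd, 177 mod 4 = 1, 525 mod 4 = 1, so the flip contributes +1; sign now -1
(525/177): 525 mod 177 = 171, so (525/177) = (171/177)
flip (171/177) -> (177/171): both odd, 171 mod 4 = 3, 177 mod 4 = 1, so the flip contributes +1; sign now -1
(177/171): 177 mod 171 = 6, so (177/171) = (6/171)
factor out 2^1: 6 = 2^1·3; with 171 mod 8 = 3, (2/171) = -1; sign now +1; continue with (3/171)
flip (3/171) -> (171/3): both odd, 3 mod 4 = 3, 171 mod 4 = 3, so the flip contributes -1; sign now -1
(171/3): 171 mod 3 = 0, so (171/3) = (0/3)
reached (0/3); gcd(a, n) > 1, so (0/3) = 0 and the symbol is 0

0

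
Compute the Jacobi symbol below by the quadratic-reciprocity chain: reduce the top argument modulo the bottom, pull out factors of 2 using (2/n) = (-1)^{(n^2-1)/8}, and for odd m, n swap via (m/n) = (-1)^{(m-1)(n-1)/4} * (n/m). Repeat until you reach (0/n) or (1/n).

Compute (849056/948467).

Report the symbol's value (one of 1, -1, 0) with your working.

factor out 2^5: 849056 = 2^5·26533; with 948467 mod 8 = 3, (2/948467) = -1; sign now -1; continue with (26533/948467)
flip (26533/948467) -> (948467/26533): both odd, 26533 mod 4 = 1, 948467 mod 4 = 3, so the flip contributes +1; sign now -1
(948467/26533): 948467 mod 26533 = 19812, so (948467/26533) = (19812/26533)
factor out 2^2: 19812 = 2^2·4953; with 26533 mod 8 = 5, (2/26533) = -1; sign now -1; continue with (4953/26533)
flip (4953/26533) -> (26533/4953): both odd, 4953 mod 4 = 1, 26533 mod 4 = 1, so the flip contributes +1; sign now -1
(26533/4953): 26533 mod 4953 = 1768, so (26533/4953) = (1768/4953)
factor out 2^3: 1768 = 2^3·221; with 4953 mod 8 = 1, (2/4953) = +1; sign now -1; continue with (221/4953)
flip (221/4953) -> (4953/221): both odd, 221 mod 4 = 1, 4953 mod 4 = 1, so the flip contributes +1; sign now -1
(4953/221): 4953 mod 221 = 91, so (4953/221) = (91/221)
flip (91/221) -> (221/91): both odd, 91 mod 4 = 3, 221 mod 4 = 1, so the flip contributes +1; sign now -1
(221/91): 221 mod 91 = 39, so (221/91) = (39/91)
flip (39/91) -> (91/39): both odd, 39 mod 4 = 3, 91 mod 4 = 3, so the flip contributes -1; sign now +1
(91/39): 91 mod 39 = 13, so (91/39) = (13/39)
flip (13/39) -> (39/13): both odd, 13 mod 4 = 1, 39 mod 4 = 3, so the flip contributes +1; sign now +1
(39/13): 39 mod 13 = 0, so (39/13) = (0/13)
reached (0/13); gcd(a, n) > 1, so (0/13) = 0 and the symbol is 0

0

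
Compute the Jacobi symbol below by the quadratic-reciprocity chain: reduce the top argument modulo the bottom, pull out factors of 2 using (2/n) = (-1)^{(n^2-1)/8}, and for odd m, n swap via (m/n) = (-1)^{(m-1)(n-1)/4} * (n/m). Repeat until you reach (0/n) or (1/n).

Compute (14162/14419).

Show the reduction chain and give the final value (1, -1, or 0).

1

factor out 2^1: 14162 = 2^1·7081; with 14419 mod 8 = 3, (2/14419) = -1; sign now -1; continue with (7081/14419)
flip (7081/14419) -> (14419/7081): both odd, 7081 mod 4 = 1, 14419 mod 4 = 3, so the flip contributes +1; sign now -1
(14419/7081): 14419 mod 7081 = 257, so (14419/7081) = (257/7081)
flip (257/7081) -> (7081/257): both odd, 257 mod 4 = 1, 7081 mod 4 = 1, so the flip contributes +1; sign now -1
(7081/257): 7081 mod 257 = 142, so (7081/257) = (142/257)
factor out 2^1: 142 = 2^1·71; with 257 mod 8 = 1, (2/257) = +1; sign now -1; continue with (71/257)
flip (71/257) -> (257/71): both odd, 71 mod 4 = 3, 257 mod 4 = 1, so the flip contributes +1; sign now -1
(257/71): 257 mod 71 = 44, so (257/71) = (44/71)
factor out 2^2: 44 = 2^2·11; with 71 mod 8 = 7, (2/71) = +1; sign now -1; continue with (11/71)
flip (11/71) -> (71/11): both odd, 11 mod 4 = 3, 71 mod 4 = 3, so the flip contributes -1; sign now +1
(71/11): 71 mod 11 = 5, so (71/11) = (5/11)
flip (5/11) -> (11/5): both odd, 5 mod 4 = 1, 11 mod 4 = 3, so the flip contributes +1; sign now +1
(11/5): 11 mod 5 = 1, so (11/5) = (1/5)
reached (1/5) = 1, so the symbol is +1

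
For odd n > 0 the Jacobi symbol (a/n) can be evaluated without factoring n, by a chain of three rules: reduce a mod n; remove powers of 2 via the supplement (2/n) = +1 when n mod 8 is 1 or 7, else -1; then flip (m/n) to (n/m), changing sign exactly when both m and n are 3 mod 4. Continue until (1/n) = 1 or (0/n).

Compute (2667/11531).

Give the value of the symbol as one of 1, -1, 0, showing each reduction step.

-1

flip (2667/11531) -> (11531/2667): both odd, 2667 mod 4 = 3, 11531 mod 4 = 3, so the flip contributes -1; sign now -1
(11531/2667): 11531 mod 2667 = 863, so (11531/2667) = (863/2667)
flip (863/2667) -> (2667/863): both odd, 863 mod 4 = 3, 2667 mod 4 = 3, so the flip contributes -1; sign now +1
(2667/863): 2667 mod 863 = 78, so (2667/863) = (78/863)
factor out 2^1: 78 = 2^1·39; with 863 mod 8 = 7, (2/863) = +1; sign now +1; continue with (39/863)
flip (39/863) -> (863/39): both odd, 39 mod 4 = 3, 863 mod 4 = 3, so the flip contributes -1; sign now -1
(863/39): 863 mod 39 = 5, so (863/39) = (5/39)
flip (5/39) -> (39/5): both odd, 5 mod 4 = 1, 39 mod 4 = 3, so the flip contributes +1; sign now -1
(39/5): 39 mod 5 = 4, so (39/5) = (4/5)
factor out 2^2: 4 = 2^2·1; with 5 mod 8 = 5, (2/5) = -1; sign now -1; continue with (1/5)
reached (1/5) = 1, so the symbol is -1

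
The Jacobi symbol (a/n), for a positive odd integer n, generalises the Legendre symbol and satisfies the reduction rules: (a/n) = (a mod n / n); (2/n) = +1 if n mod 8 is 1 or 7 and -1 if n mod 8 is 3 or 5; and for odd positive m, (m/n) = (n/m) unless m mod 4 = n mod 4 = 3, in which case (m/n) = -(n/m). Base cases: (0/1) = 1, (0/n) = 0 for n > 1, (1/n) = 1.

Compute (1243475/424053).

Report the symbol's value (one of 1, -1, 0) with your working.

1

(1243475/424053) = (395369/424053)   [reduce mod 424053]
reciprocity: (395369/424053) = +1·(424053/395369) since 395369 mod 4 = 1, 424053 mod 4 = 1; sign now +1
(424053/395369) = (28684/395369)   [reduce mod 395369]
28684 = 2^2·7171; (2/395369) = +1 since 395369 mod 8 = 1, so (28684/395369) = (+1)^2·(7171/395369); sign now +1
reciprocity: (7171/395369) = +1·(395369/7171) since 7171 mod 4 = 3, 395369 mod 4 = 1; sign now +1
(395369/7171) = (964/7171)   [reduce mod 7171]
964 = 2^2·241; (2/7171) = -1 since 7171 mod 8 = 3, so (964/7171) = (-1)^2·(241/7171); sign now +1
reciprocity: (241/7171) = +1·(7171/241) since 241 mod 4 = 1, 7171 mod 4 = 3; sign now +1
(7171/241) = (182/241)   [reduce mod 241]
182 = 2^1·91; (2/241) = +1 since 241 mod 8 = 1, so (182/241) = (+1)^1·(91/241); sign now +1
reciprocity: (91/241) = +1·(241/91) since 91 mod 4 = 3, 241 mod 4 = 1; sign now +1
(241/91) = (59/91)   [reduce mod 91]
reciprocity: (59/91) = -1·(91/59) since 59 mod 4 = 3, 91 mod 4 = 3; sign now -1
(91/59) = (32/59)   [reduce mod 59]
32 = 2^5·1; (2/59) = -1 since 59 mod 8 = 3, so (32/59) = (-1)^5·(1/59); sign now +1
(1/59) = 1; final value = sign = +1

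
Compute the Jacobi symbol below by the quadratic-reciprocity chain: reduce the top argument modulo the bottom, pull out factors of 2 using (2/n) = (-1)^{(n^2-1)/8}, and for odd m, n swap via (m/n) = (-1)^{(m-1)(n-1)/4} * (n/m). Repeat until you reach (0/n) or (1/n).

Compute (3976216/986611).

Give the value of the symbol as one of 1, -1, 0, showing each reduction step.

0

(3976216/986611) = (29772/986611)   [reduce mod 986611]
29772 = 2^2·7443; (2/986611) = -1 since 986611 mod 8 = 3, so (29772/986611) = (-1)^2·(7443/986611); sign now +1
reciprocity: (7443/986611) = -1·(986611/7443) since 7443 mod 4 = 3, 986611 mod 4 = 3; sign now -1
(986611/7443) = (4135/7443)   [reduce mod 7443]
reciprocity: (4135/7443) = -1·(7443/4135) since 4135 mod 4 = 3, 7443 mod 4 = 3; sign now +1
(7443/4135) = (3308/4135)   [reduce mod 4135]
3308 = 2^2·827; (2/4135) = +1 since 4135 mod 8 = 7, so (3308/4135) = (+1)^2·(827/4135); sign now +1
reciprocity: (827/4135) = -1·(4135/827) since 827 mod 4 = 3, 4135 mod 4 = 3; sign now -1
(4135/827) = (0/827)   [reduce mod 827]
(0/827) = 0   [gcd(a, n) > 1]; final value = 0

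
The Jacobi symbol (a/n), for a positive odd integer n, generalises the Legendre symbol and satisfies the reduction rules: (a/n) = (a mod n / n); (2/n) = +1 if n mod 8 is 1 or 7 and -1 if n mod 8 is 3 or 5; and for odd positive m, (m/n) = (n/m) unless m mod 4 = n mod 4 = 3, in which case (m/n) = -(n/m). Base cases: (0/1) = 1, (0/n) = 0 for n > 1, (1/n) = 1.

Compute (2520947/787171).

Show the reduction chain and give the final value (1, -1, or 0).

(2520947/787171): 2520947 mod 787171 = 159434, so (2520947/787171) = (159434/787171)
factor out 2^1: 159434 = 2^1·79717; with 787171 mod 8 = 3, (2/787171) = -1; sign now -1; continue with (79717/787171)
flip (79717/787171) -> (787171/79717): both odd, 79717 mod 4 = 1, 787171 mod 4 = 3, so the flip contributes +1; sign now -1
(787171/79717): 787171 mod 79717 = 69718, so (787171/79717) = (69718/79717)
factor out 2^1: 69718 = 2^1·34859; with 79717 mod 8 = 5, (2/79717) = -1; sign now +1; continue with (34859/79717)
flip (34859/79717) -> (79717/34859): both odd, 34859 mod 4 = 3, 79717 mod 4 = 1, so the flip contributes +1; sign now +1
(79717/34859): 79717 mod 34859 = 9999, so (79717/34859) = (9999/34859)
flip (9999/34859) -> (34859/9999): both odd, 9999 mod 4 = 3, 34859 mod 4 = 3, so the flip contributes -1; sign now -1
(34859/9999): 34859 mod 9999 = 4862, so (34859/9999) = (4862/9999)
factor out 2^1: 4862 = 2^1·2431; with 9999 mod 8 = 7, (2/9999) = +1; sign now -1; continue with (2431/9999)
flip (2431/9999) -> (9999/2431): both odd, 2431 mod 4 = 3, 9999 mod 4 = 3, so the flip contributes -1; sign now +1
(9999/2431): 9999 mod 2431 = 275, so (9999/2431) = (275/2431)
flip (275/2431) -> (2431/275): both odd, 275 mod 4 = 3, 2431 mod 4 = 3, so the flip contributes -1; sign now -1
(2431/275): 2431 mod 275 = 231, so (2431/275) = (231/275)
flip (231/275) -> (275/231): both odd, 231 mod 4 = 3, 275 mod 4 = 3, so the flip contributes -1; sign now +1
(275/231): 275 mod 231 = 44, so (275/231) = (44/231)
factor out 2^2: 44 = 2^2·11; with 231 mod 8 = 7, (2/231) = +1; sign now +1; continue with (11/231)
flip (11/231) -> (231/11): both odd, 11 mod 4 = 3, 231 mod 4 = 3, so the flip contributes -1; sign now -1
(231/11): 231 mod 11 = 0, so (231/11) = (0/11)
reached (0/11); gcd(a, n) > 1, so (0/11) = 0 and the symbol is 0

0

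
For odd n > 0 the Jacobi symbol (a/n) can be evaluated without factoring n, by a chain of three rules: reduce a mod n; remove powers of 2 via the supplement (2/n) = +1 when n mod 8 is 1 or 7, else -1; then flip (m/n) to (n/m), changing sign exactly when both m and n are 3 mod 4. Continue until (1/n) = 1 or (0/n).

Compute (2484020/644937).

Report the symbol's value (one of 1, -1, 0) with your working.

-1

(2484020/644937) = (549209/644937)   [reduce mod 644937]
reciprocity: (549209/644937) = +1·(644937/549209) since 549209 mod 4 = 1, 644937 mod 4 = 1; sign now +1
(644937/549209) = (95728/549209)   [reduce mod 549209]
95728 = 2^4·5983; (2/549209) = +1 since 549209 mod 8 = 1, so (95728/549209) = (+1)^4·(5983/549209); sign now +1
reciprocity: (5983/549209) = +1·(549209/5983) since 5983 mod 4 = 3, 549209 mod 4 = 1; sign now +1
(549209/5983) = (4756/5983)   [reduce mod 5983]
4756 = 2^2·1189; (2/5983) = +1 since 5983 mod 8 = 7, so (4756/5983) = (+1)^2·(1189/5983); sign now +1
reciprocity: (1189/5983) = +1·(5983/1189) since 1189 mod 4 = 1, 5983 mod 4 = 3; sign now +1
(5983/1189) = (38/1189)   [reduce mod 1189]
38 = 2^1·19; (2/1189) = -1 since 1189 mod 8 = 5, so (38/1189) = (-1)^1·(19/1189); sign now -1
reciprocity: (19/1189) = +1·(1189/19) since 19 mod 4 = 3, 1189 mod 4 = 1; sign now -1
(1189/19) = (11/19)   [reduce mod 19]
reciprocity: (11/19) = -1·(19/11) since 11 mod 4 = 3, 19 mod 4 = 3; sign now +1
(19/11) = (8/11)   [reduce mod 11]
8 = 2^3·1; (2/11) = -1 since 11 mod 8 = 3, so (8/11) = (-1)^3·(1/11); sign now -1
(1/11) = 1; final value = sign = -1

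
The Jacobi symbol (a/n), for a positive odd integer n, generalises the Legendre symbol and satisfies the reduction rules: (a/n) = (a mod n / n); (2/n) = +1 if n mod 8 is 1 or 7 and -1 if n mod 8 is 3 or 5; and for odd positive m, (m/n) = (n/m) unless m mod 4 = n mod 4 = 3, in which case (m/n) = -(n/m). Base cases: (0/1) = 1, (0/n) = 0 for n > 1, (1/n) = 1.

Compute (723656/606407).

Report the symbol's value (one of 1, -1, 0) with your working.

0

(723656/606407): 723656 mod 606407 = 117249, so (723656/606407) = (117249/606407)
flip (117249/606407) -> (606407/117249): both odd, 117249 mod 4 = 1, 606407 mod 4 = 3, so the flip contributes +1; sign now +1
(606407/117249): 606407 mod 117249 = 20162, so (606407/117249) = (20162/117249)
factor out 2^1: 20162 = 2^1·10081; with 117249 mod 8 = 1, (2/117249) = +1; sign now +1; continue with (10081/117249)
flip (10081/117249) -> (117249/10081): both odd, 10081 mod 4 = 1, 117249 mod 4 = 1, so the flip contributes +1; sign now +1
(117249/10081): 117249 mod 10081 = 6358, so (117249/10081) = (6358/10081)
factor out 2^1: 6358 = 2^1·3179; with 10081 mod 8 = 1, (2/10081) = +1; sign now +1; continue with (3179/10081)
flip (3179/10081) -> (10081/3179): both odd, 3179 mod 4 = 3, 10081 mod 4 = 1, so the flip contributes +1; sign now +1
(10081/3179): 10081 mod 3179 = 544, so (10081/3179) = (544/3179)
factor out 2^5: 544 = 2^5·17; with 3179 mod 8 = 3, (2/3179) = -1; sign now -1; continue with (17/3179)
flip (17/3179) -> (3179/17): both odd, 17 mod 4 = 1, 3179 mod 4 = 3, so the flip contributes +1; sign now -1
(3179/17): 3179 mod 17 = 0, so (3179/17) = (0/17)
reached (0/17); gcd(a, n) > 1, so (0/17) = 0 and the symbol is 0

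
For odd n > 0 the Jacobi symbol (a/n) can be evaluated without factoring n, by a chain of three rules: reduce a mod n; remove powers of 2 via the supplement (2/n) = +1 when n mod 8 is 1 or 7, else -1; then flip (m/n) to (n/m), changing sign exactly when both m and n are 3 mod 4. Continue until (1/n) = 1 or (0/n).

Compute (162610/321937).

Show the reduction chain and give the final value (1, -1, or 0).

162610 = 2^1·81305; (2/321937) = +1 since 321937 mod 8 = 1, so (162610/321937) = (+1)^1·(81305/321937); sign now +1
reciprocity: (81305/321937) = +1·(321937/81305) since 81305 mod 4 = 1, 321937 mod 4 = 1; sign now +1
(321937/81305) = (78022/81305)   [reduce mod 81305]
78022 = 2^1·39011; (2/81305) = +1 since 81305 mod 8 = 1, so (78022/81305) = (+1)^1·(39011/81305); sign now +1
reciprocity: (39011/81305) = +1·(81305/39011) since 39011 mod 4 = 3, 81305 mod 4 = 1; sign now +1
(81305/39011) = (3283/39011)   [reduce mod 39011]
reciprocity: (3283/39011) = -1·(39011/3283) since 3283 mod 4 = 3, 39011 mod 4 = 3; sign now -1
(39011/3283) = (2898/3283)   [reduce mod 3283]
2898 = 2^1·1449; (2/3283) = -1 since 3283 mod 8 = 3, so (2898/3283) = (-1)^1·(1449/3283); sign now +1
reciprocity: (1449/3283) = +1·(3283/1449) since 1449 mod 4 = 1, 3283 mod 4 = 3; sign now +1
(3283/1449) = (385/1449)   [reduce mod 1449]
reciprocity: (385/1449) = +1·(1449/385) since 385 mod 4 = 1, 1449 mod 4 = 1; sign now +1
(1449/385) = (294/385)   [reduce mod 385]
294 = 2^1·147; (2/385) = +1 since 385 mod 8 = 1, so (294/385) = (+1)^1·(147/385); sign now +1
reciprocity: (147/385) = +1·(385/147) since 147 mod 4 = 3, 385 mod 4 = 1; sign now +1
(385/147) = (91/147)   [reduce mod 147]
reciprocity: (91/147) = -1·(147/91) since 91 mod 4 = 3, 147 mod 4 = 3; sign now -1
(147/91) = (56/91)   [reduce mod 91]
56 = 2^3·7; (2/91) = -1 since 91 mod 8 = 3, so (56/91) = (-1)^3·(7/91); sign now +1
reciprocity: (7/91) = -1·(91/7) since 7 mod 4 = 3, 91 mod 4 = 3; sign now -1
(91/7) = (0/7)   [reduce mod 7]
(0/7) = 0   [gcd(a, n) > 1]; final value = 0

0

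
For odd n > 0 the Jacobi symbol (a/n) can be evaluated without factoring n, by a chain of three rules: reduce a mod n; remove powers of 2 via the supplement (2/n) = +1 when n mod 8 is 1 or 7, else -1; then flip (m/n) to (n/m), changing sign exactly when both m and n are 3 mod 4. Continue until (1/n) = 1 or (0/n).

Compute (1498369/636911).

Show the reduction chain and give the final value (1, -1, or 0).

(1498369/636911) = (224547/636911)   [reduce mod 636911]
reciprocity: (224547/636911) = -1·(636911/224547) since 224547 mod 4 = 3, 636911 mod 4 = 3; sign now -1
(636911/224547) = (187817/224547)   [reduce mod 224547]
reciprocity: (187817/224547) = +1·(224547/187817) since 187817 mod 4 = 1, 224547 mod 4 = 3; sign now -1
(224547/187817) = (36730/187817)   [reduce mod 187817]
36730 = 2^1·18365; (2/187817) = +1 since 187817 mod 8 = 1, so (36730/187817) = (+1)^1·(18365/187817); sign now -1
reciprocity: (18365/187817) = +1·(187817/18365) since 18365 mod 4 = 1, 187817 mod 4 = 1; sign now -1
(187817/18365) = (4167/18365)   [reduce mod 18365]
reciprocity: (4167/18365) = +1·(18365/4167) since 4167 mod 4 = 3, 18365 mod 4 = 1; sign now -1
(18365/4167) = (1697/4167)   [reduce mod 4167]
reciprocity: (1697/4167) = +1·(4167/1697) since 1697 mod 4 = 1, 4167 mod 4 = 3; sign now -1
(4167/1697) = (773/1697)   [reduce mod 1697]
reciprocity: (773/1697) = +1·(1697/773) since 773 mod 4 = 1, 1697 mod 4 = 1; sign now -1
(1697/773) = (151/773)   [reduce mod 773]
reciprocity: (151/773) = +1·(773/151) since 151 mod 4 = 3, 773 mod 4 = 1; sign now -1
(773/151) = (18/151)   [reduce mod 151]
18 = 2^1·9; (2/151) = +1 since 151 mod 8 = 7, so (18/151) = (+1)^1·(9/151); sign now -1
reciprocity: (9/151) = +1·(151/9) since 9 mod 4 = 1, 151 mod 4 = 3; sign now -1
(151/9) = (7/9)   [reduce mod 9]
reciprocity: (7/9) = +1·(9/7) since 7 mod 4 = 3, 9 mod 4 = 1; sign now -1
(9/7) = (2/7)   [reduce mod 7]
2 = 2^1·1; (2/7) = +1 since 7 mod 8 = 7, so (2/7) = (+1)^1·(1/7); sign now -1
(1/7) = 1; final value = sign = -1

-1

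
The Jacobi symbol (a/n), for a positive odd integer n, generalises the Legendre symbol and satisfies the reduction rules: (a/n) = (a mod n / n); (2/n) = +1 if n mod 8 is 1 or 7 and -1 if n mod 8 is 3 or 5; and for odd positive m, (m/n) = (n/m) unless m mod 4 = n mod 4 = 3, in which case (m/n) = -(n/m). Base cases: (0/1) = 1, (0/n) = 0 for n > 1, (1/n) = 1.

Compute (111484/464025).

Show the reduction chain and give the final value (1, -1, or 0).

1

factor out 2^2: 111484 = 2^2·27871; with 464025 mod 8 = 1, (2/464025) = +1; sign now +1; continue with (27871/464025)
flip (27871/464025) -> (464025/27871): both odd, 27871 mod 4 = 3, 464025 mod 4 = 1, so the flip contributes +1; sign now +1
(464025/27871): 464025 mod 27871 = 18089, so (464025/27871) = (18089/27871)
flip (18089/27871) -> (27871/18089): both odd, 18089 mod 4 = 1, 27871 mod 4 = 3, so the flip contributes +1; sign now +1
(27871/18089): 27871 mod 18089 = 9782, so (27871/18089) = (9782/18089)
factor out 2^1: 9782 = 2^1·4891; with 18089 mod 8 = 1, (2/18089) = +1; sign now +1; continue with (4891/18089)
flip (4891/18089) -> (18089/4891): both odd, 4891 mod 4 = 3, 18089 mod 4 = 1, so the flip contributes +1; sign now +1
(18089/4891): 18089 mod 4891 = 3416, so (18089/4891) = (3416/4891)
factor out 2^3: 3416 = 2^3·427; with 4891 mod 8 = 3, (2/4891) = -1; sign now -1; continue with (427/4891)
flip (427/4891) -> (4891/427): both odd, 427 mod 4 = 3, 4891 mod 4 = 3, so the flip contributes -1; sign now +1
(4891/427): 4891 mod 427 = 194, so (4891/427) = (194/427)
factor out 2^1: 194 = 2^1·97; with 427 mod 8 = 3, (2/427) = -1; sign now -1; continue with (97/427)
flip (97/427) -> (427/97): both odd, 97 mod 4 = 1, 427 mod 4 = 3, so the flip contributes +1; sign now -1
(427/97): 427 mod 97 = 39, so (427/97) = (39/97)
flip (39/97) -> (97/39): both odd, 39 mod 4 = 3, 97 mod 4 = 1, so the flip contributes +1; sign now -1
(97/39): 97 mod 39 = 19, so (97/39) = (19/39)
flip (19/39) -> (39/19): both odd, 19 mod 4 = 3, 39 mod 4 = 3, so the flip contributes -1; sign now +1
(39/19): 39 mod 19 = 1, so (39/19) = (1/19)
reached (1/19) = 1, so the symbol is +1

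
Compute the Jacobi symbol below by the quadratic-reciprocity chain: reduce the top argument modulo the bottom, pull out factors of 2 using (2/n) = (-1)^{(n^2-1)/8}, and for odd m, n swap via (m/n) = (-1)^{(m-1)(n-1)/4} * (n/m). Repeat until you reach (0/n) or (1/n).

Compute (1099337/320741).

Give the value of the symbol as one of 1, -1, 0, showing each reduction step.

(1099337/320741) = (137114/320741)   [reduce mod 320741]
137114 = 2^1·68557; (2/320741) = -1 since 320741 mod 8 = 5, so (137114/320741) = (-1)^1·(68557/320741); sign now -1
reciprocity: (68557/320741) = +1·(320741/68557) since 68557 mod 4 = 1, 320741 mod 4 = 1; sign now -1
(320741/68557) = (46513/68557)   [reduce mod 68557]
reciprocity: (46513/68557) = +1·(68557/46513) since 46513 mod 4 = 1, 68557 mod 4 = 1; sign now -1
(68557/46513) = (22044/46513)   [reduce mod 46513]
22044 = 2^2·5511; (2/46513) = +1 since 46513 mod 8 = 1, so (22044/46513) = (+1)^2·(5511/46513); sign now -1
reciprocity: (5511/46513) = +1·(46513/5511) since 5511 mod 4 = 3, 46513 mod 4 = 1; sign now -1
(46513/5511) = (2425/5511)   [reduce mod 5511]
reciprocity: (2425/5511) = +1·(5511/2425) since 2425 mod 4 = 1, 5511 mod 4 = 3; sign now -1
(5511/2425) = (661/2425)   [reduce mod 2425]
reciprocity: (661/2425) = +1·(2425/661) since 661 mod 4 = 1, 2425 mod 4 = 1; sign now -1
(2425/661) = (442/661)   [reduce mod 661]
442 = 2^1·221; (2/661) = -1 since 661 mod 8 = 5, so (442/661) = (-1)^1·(221/661); sign now +1
reciprocity: (221/661) = +1·(661/221) since 221 mod 4 = 1, 661 mod 4 = 1; sign now +1
(661/221) = (219/221)   [reduce mod 221]
reciprocity: (219/221) = +1·(221/219) since 219 mod 4 = 3, 221 mod 4 = 1; sign now +1
(221/219) = (2/219)   [reduce mod 219]
2 = 2^1·1; (2/219) = -1 since 219 mod 8 = 3, so (2/219) = (-1)^1·(1/219); sign now -1
(1/219) = 1; final value = sign = -1

-1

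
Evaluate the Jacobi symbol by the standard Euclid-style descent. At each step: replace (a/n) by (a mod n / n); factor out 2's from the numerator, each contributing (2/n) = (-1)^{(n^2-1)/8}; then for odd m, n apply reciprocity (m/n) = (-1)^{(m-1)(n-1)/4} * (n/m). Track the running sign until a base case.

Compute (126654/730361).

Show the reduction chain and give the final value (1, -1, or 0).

126654 = 2^1·63327; (2/730361) = +1 since 730361 mod 8 = 1, so (126654/730361) = (+1)^1·(63327/730361); sign now +1
reciprocity: (63327/730361) = +1·(730361/63327) since 63327 mod 4 = 3, 730361 mod 4 = 1; sign now +1
(730361/63327) = (33764/63327)   [reduce mod 63327]
33764 = 2^2·8441; (2/63327) = +1 since 63327 mod 8 = 7, so (33764/63327) = (+1)^2·(8441/63327); sign now +1
reciprocity: (8441/63327) = +1·(63327/8441) since 8441 mod 4 = 1, 63327 mod 4 = 3; sign now +1
(63327/8441) = (4240/8441)   [reduce mod 8441]
4240 = 2^4·265; (2/8441) = +1 since 8441 mod 8 = 1, so (4240/8441) = (+1)^4·(265/8441); sign now +1
reciprocity: (265/8441) = +1·(8441/265) since 265 mod 4 = 1, 8441 mod 4 = 1; sign now +1
(8441/265) = (226/265)   [reduce mod 265]
226 = 2^1·113; (2/265) = +1 since 265 mod 8 = 1, so (226/265) = (+1)^1·(113/265); sign now +1
reciprocity: (113/265) = +1·(265/113) since 113 mod 4 = 1, 265 mod 4 = 1; sign now +1
(265/113) = (39/113)   [reduce mod 113]
reciprocity: (39/113) = +1·(113/39) since 39 mod 4 = 3, 113 mod 4 = 1; sign now +1
(113/39) = (35/39)   [reduce mod 39]
reciprocity: (35/39) = -1·(39/35) since 35 mod 4 = 3, 39 mod 4 = 3; sign now -1
(39/35) = (4/35)   [reduce mod 35]
4 = 2^2·1; (2/35) = -1 since 35 mod 8 = 3, so (4/35) = (-1)^2·(1/35); sign now -1
(1/35) = 1; final value = sign = -1

-1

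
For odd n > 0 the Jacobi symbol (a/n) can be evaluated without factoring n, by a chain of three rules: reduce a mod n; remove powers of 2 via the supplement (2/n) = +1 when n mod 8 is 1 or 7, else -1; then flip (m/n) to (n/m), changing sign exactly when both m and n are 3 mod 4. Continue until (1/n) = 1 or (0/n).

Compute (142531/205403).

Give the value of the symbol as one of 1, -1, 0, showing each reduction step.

flip (142531/205403) -> (205403/142531): both odd, 142531 mod 4 = 3, 205403 mod 4 = 3, so the flip contributes -1; sign now -1
(205403/142531): 205403 mod 142531 = 62872, so (205403/142531) = (62872/142531)
factor out 2^3: 62872 = 2^3·7859; with 142531 mod 8 = 3, (2/142531) = -1; sign now +1; continue with (7859/142531)
flip (7859/142531) -> (142531/7859): both odd, 7859 mod 4 = 3, 142531 mod 4 = 3, so the flip contributes -1; sign now -1
(142531/7859): 142531 mod 7859 = 1069, so (142531/7859) = (1069/7859)
flip (1069/7859) -> (7859/1069): both odd, 1069 mod 4 = 1, 7859 mod 4 = 3, so the flip contributes +1; sign now -1
(7859/1069): 7859 mod 1069 = 376, so (7859/1069) = (376/1069)
factor out 2^3: 376 = 2^3·47; with 1069 mod 8 = 5, (2/1069) = -1; sign now +1; continue with (47/1069)
flip (47/1069) -> (1069/47): both odd, 47 mod 4 = 3, 1069 mod 4 = 1, so the flip contributes +1; sign now +1
(1069/47): 1069 mod 47 = 35, so (1069/47) = (35/47)
flip (35/47) -> (47/35): both odd, 35 mod 4 = 3, 47 mod 4 = 3, so the flip contributes -1; sign now -1
(47/35): 47 mod 35 = 12, so (47/35) = (12/35)
factor out 2^2: 12 = 2^2·3; with 35 mod 8 = 3, (2/35) = -1; sign now -1; continue with (3/35)
flip (3/35) -> (35/3): both odd, 3 mod 4 = 3, 35 mod 4 = 3, so the flip contributes -1; sign now +1
(35/3): 35 mod 3 = 2, so (35/3) = (2/3)
factor out 2^1: 2 = 2^1·1; with 3 mod 8 = 3, (2/3) = -1; sign now -1; continue with (1/3)
reached (1/3) = 1, so the symbol is -1

-1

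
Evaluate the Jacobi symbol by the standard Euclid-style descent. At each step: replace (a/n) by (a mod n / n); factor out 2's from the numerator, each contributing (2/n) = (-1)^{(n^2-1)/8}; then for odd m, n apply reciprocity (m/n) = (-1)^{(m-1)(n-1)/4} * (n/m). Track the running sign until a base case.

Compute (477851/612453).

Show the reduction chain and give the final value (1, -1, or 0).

reciprocity: (477851/612453) = +1·(612453/477851) since 477851 mod 4 = 3, 612453 mod 4 = 1; sign now +1
(612453/477851) = (134602/477851)   [reduce mod 477851]
134602 = 2^1·67301; (2/477851) = -1 since 477851 mod 8 = 3, so (134602/477851) = (-1)^1·(67301/477851); sign now -1
reciprocity: (67301/477851) = +1·(477851/67301) since 67301 mod 4 = 1, 477851 mod 4 = 3; sign now -1
(477851/67301) = (6744/67301)   [reduce mod 67301]
6744 = 2^3·843; (2/67301) = -1 since 67301 mod 8 = 5, so (6744/67301) = (-1)^3·(843/67301); sign now +1
reciprocity: (843/67301) = +1·(67301/843) since 843 mod 4 = 3, 67301 mod 4 = 1; sign now +1
(67301/843) = (704/843)   [reduce mod 843]
704 = 2^6·11; (2/843) = -1 since 843 mod 8 = 3, so (704/843) = (-1)^6·(11/843); sign now +1
reciprocity: (11/843) = -1·(843/11) since 11 mod 4 = 3, 843 mod 4 = 3; sign now -1
(843/11) = (7/11)   [reduce mod 11]
reciprocity: (7/11) = -1·(11/7) since 7 mod 4 = 3, 11 mod 4 = 3; sign now +1
(11/7) = (4/7)   [reduce mod 7]
4 = 2^2·1; (2/7) = +1 since 7 mod 8 = 7, so (4/7) = (+1)^2·(1/7); sign now +1
(1/7) = 1; final value = sign = +1

1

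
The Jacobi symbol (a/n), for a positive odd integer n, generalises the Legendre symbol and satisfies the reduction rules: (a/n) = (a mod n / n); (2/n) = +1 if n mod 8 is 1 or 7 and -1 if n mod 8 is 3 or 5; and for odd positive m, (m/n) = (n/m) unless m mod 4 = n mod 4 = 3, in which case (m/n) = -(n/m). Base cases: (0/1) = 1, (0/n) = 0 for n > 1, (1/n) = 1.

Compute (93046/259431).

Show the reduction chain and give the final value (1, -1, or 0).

-1

factor out 2^1: 93046 = 2^1·46523; with 259431 mod 8 = 7, (2/259431) = +1; sign now +1; continue with (46523/259431)
flip (46523/259431) -> (259431/46523): both odd, 46523 mod 4 = 3, 259431 mod 4 = 3, so the flip contributes -1; sign now -1
(259431/46523): 259431 mod 46523 = 26816, so (259431/46523) = (26816/46523)
factor out 2^6: 26816 = 2^6·419; with 46523 mod 8 = 3, (2/46523) = -1; sign now -1; continue with (419/46523)
flip (419/46523) -> (46523/419): both odd, 419 mod 4 = 3, 46523 mod 4 = 3, so the flip contributes -1; sign now +1
(46523/419): 46523 mod 419 = 14, so (46523/419) = (14/419)
factor out 2^1: 14 = 2^1·7; with 419 mod 8 = 3, (2/419) = -1; sign now -1; continue with (7/419)
flip (7/419) -> (419/7): both odd, 7 mod 4 = 3, 419 mod 4 = 3, so the flip contributes -1; sign now +1
(419/7): 419 mod 7 = 6, so (419/7) = (6/7)
factor out 2^1: 6 = 2^1·3; with 7 mod 8 = 7, (2/7) = +1; sign now +1; continue with (3/7)
flip (3/7) -> (7/3): both odd, 3 mod 4 = 3, 7 mod 4 = 3, so the flip contributes -1; sign now -1
(7/3): 7 mod 3 = 1, so (7/3) = (1/3)
reached (1/3) = 1, so the symbol is -1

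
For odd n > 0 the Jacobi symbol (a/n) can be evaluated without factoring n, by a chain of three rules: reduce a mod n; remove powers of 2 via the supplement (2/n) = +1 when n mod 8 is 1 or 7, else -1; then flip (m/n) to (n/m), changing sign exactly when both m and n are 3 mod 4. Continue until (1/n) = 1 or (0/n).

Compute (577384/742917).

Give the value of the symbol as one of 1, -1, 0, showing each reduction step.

factor out 2^3: 577384 = 2^3·72173; with 742917 mod 8 = 5, (2/742917) = -1; sign now -1; continue with (72173/742917)
flip (72173/742917) -> (742917/72173): both odd, 72173 mod 4 = 1, 742917 mod 4 = 1, so the flip contributes +1; sign now -1
(742917/72173): 742917 mod 72173 = 21187, so (742917/72173) = (21187/72173)
flip (21187/72173) -> (72173/21187): both odd, 21187 mod 4 = 3, 72173 mod 4 = 1, so the flip contributes +1; sign now -1
(72173/21187): 72173 mod 21187 = 8612, so (72173/21187) = (8612/21187)
factor out 2^2: 8612 = 2^2·2153; with 21187 mod 8 = 3, (2/21187) = -1; sign now -1; continue with (2153/21187)
flip (2153/21187) -> (21187/2153): both odd, 2153 mod 4 = 1, 21187 mod 4 = 3, so the flip contributes +1; sign now -1
(21187/2153): 21187 mod 2153 = 1810, so (21187/2153) = (1810/2153)
factor out 2^1: 1810 = 2^1·905; with 2153 mod 8 = 1, (2/2153) = +1; sign now -1; continue with (905/2153)
flip (905/2153) -> (2153/905): both odd, 905 mod 4 = 1, 2153 mod 4 = 1, so the flip contributes +1; sign now -1
(2153/905): 2153 mod 905 = 343, so (2153/905) = (343/905)
flip (343/905) -> (905/343): both odd, 343 mod 4 = 3, 905 mod 4 = 1, so the flip contributes +1; sign now -1
(905/343): 905 mod 343 = 219, so (905/343) = (219/343)
flip (219/343) -> (343/219): both odd, 219 mod 4 = 3, 343 mod 4 = 3, so the flip contributes -1; sign now +1
(343/219): 343 mod 219 = 124, so (343/219) = (124/219)
factor out 2^2: 124 = 2^2·31; with 219 mod 8 = 3, (2/219) = -1; sign now +1; continue with (31/219)
flip (31/219) -> (219/31): both odd, 31 mod 4 = 3, 219 mod 4 = 3, so the flip contributes -1; sign now -1
(219/31): 219 mod 31 = 2, so (219/31) = (2/31)
factor out 2^1: 2 = 2^1·1; with 31 mod 8 = 7, (2/31) = +1; sign now -1; continue with (1/31)
reached (1/31) = 1, so the symbol is -1

-1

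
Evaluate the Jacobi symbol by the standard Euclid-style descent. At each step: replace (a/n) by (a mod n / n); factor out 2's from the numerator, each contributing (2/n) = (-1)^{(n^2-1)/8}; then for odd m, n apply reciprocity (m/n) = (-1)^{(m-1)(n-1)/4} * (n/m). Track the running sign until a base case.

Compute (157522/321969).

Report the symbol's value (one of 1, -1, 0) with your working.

-1

157522 = 2^1·78761; (2/321969) = +1 since 321969 mod 8 = 1, so (157522/321969) = (+1)^1·(78761/321969); sign now +1
reciprocity: (78761/321969) = +1·(321969/78761) since 78761 mod 4 = 1, 321969 mod 4 = 1; sign now +1
(321969/78761) = (6925/78761)   [reduce mod 78761]
reciprocity: (6925/78761) = +1·(78761/6925) since 6925 mod 4 = 1, 78761 mod 4 = 1; sign now +1
(78761/6925) = (2586/6925)   [reduce mod 6925]
2586 = 2^1·1293; (2/6925) = -1 since 6925 mod 8 = 5, so (2586/6925) = (-1)^1·(1293/6925); sign now -1
reciprocity: (1293/6925) = +1·(6925/1293) since 1293 mod 4 = 1, 6925 mod 4 = 1; sign now -1
(6925/1293) = (460/1293)   [reduce mod 1293]
460 = 2^2·115; (2/1293) = -1 since 1293 mod 8 = 5, so (460/1293) = (-1)^2·(115/1293); sign now -1
reciprocity: (115/1293) = +1·(1293/115) since 115 mod 4 = 3, 1293 mod 4 = 1; sign now -1
(1293/115) = (28/115)   [reduce mod 115]
28 = 2^2·7; (2/115) = -1 since 115 mod 8 = 3, so (28/115) = (-1)^2·(7/115); sign now -1
reciprocity: (7/115) = -1·(115/7) since 7 mod 4 = 3, 115 mod 4 = 3; sign now +1
(115/7) = (3/7)   [reduce mod 7]
reciprocity: (3/7) = -1·(7/3) since 3 mod 4 = 3, 7 mod 4 = 3; sign now -1
(7/3) = (1/3)   [reduce mod 3]
(1/3) = 1; final value = sign = -1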